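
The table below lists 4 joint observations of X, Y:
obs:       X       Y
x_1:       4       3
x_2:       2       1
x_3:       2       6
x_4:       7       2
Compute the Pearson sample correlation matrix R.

Step 1 — column means:
  mean(X) = (4 + 2 + 2 + 7) / 4 = 15/4 = 3.75
  mean(Y) = (3 + 1 + 6 + 2) / 4 = 12/4 = 3

Step 2 — sample variances and covariances s[i,j] = (1/(n-1)) · Σ_k (x_{k,i} - mean_i) · (x_{k,j} - mean_j), with n-1 = 3:
  s[X,X] = ((0.25)·(0.25) + (-1.75)·(-1.75) + (-1.75)·(-1.75) + (3.25)·(3.25)) / 3 = 16.75/3 = 5.5833
  s[X,Y] = ((0.25)·(0) + (-1.75)·(-2) + (-1.75)·(3) + (3.25)·(-1)) / 3 = -5/3 = -1.6667
  s[Y,Y] = ((0)·(0) + (-2)·(-2) + (3)·(3) + (-1)·(-1)) / 3 = 14/3 = 4.6667
  Sample standard deviations s_i = √(s[i,i]):
  s(X) = √(5.5833) = 2.3629
  s(Y) = √(4.6667) = 2.1602

Step 3 — r_{ij} = s_{ij} / (s_i · s_j):
  r[X,X] = 1 (diagonal).
  r[X,Y] = -1.6667 / (2.3629 · 2.1602) = -1.6667 / 5.1045 = -0.3265
  r[Y,Y] = 1 (diagonal).

R is symmetric with unit diagonal. Assembling:

R = [[1, -0.3265],
 [-0.3265, 1]]


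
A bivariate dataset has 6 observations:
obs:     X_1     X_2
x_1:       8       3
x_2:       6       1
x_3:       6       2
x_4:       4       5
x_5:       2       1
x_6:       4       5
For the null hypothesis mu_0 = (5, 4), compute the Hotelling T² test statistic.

Step 1 — sample mean vector:
  mean(X_1) = (8 + 6 + 6 + 4 + 2 + 4) / 6 = 30/6 = 5
  mean(X_2) = (3 + 1 + 2 + 5 + 1 + 5) / 6 = 17/6 = 2.8333
  x̄ = (5, 2.8333),  deviation x̄ - mu_0 = (5, 2.8333) - (5, 4) = (0, -1.1667).

Step 2 — sample covariance matrix, S[i,j] = (1/(n-1)) · Σ_k (x_{k,i} - mean_i) · (x_{k,j} - mean_j), divisor n-1 = 5:
  S[X_1,X_1] = ((3)·(3) + (1)·(1) + (1)·(1) + (-1)·(-1) + (-3)·(-3) + (-1)·(-1)) / 5 = 22/5 = 4.4
  S[X_1,X_2] = ((3)·(0.1667) + (1)·(-1.8333) + (1)·(-0.8333) + (-1)·(2.1667) + (-3)·(-1.8333) + (-1)·(2.1667)) / 5 = -1/5 = -0.2
  S[X_2,X_2] = ((0.1667)·(0.1667) + (-1.8333)·(-1.8333) + (-0.8333)·(-0.8333) + (2.1667)·(2.1667) + (-1.8333)·(-1.8333) + (2.1667)·(2.1667)) / 5 = 16.8333/5 = 3.3667
  S = [[4.4, -0.2],
 [-0.2, 3.3667]].

Step 3 — invert S. det(S) = 4.4·3.3667 - (-0.2)² = 14.7733.
  S^{-1} = (1/det) · [[d, -b], [-b, a]] = [[0.2279, 0.0135],
 [0.0135, 0.2978]].

Step 4 — quadratic form (x̄ - mu_0)^T · S^{-1} · (x̄ - mu_0):
  S^{-1} · (x̄ - mu_0) = (-0.0158, -0.3475),
  (x̄ - mu_0)^T · [...] = (0)·(-0.0158) + (-1.1667)·(-0.3475) = 0.4054.

Step 5 — scale by n: T² = 6 · 0.4054 = 2.4323.

T² ≈ 2.4323


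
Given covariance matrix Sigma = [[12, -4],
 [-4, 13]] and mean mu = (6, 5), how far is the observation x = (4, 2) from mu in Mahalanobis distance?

Step 1 — centre the observation: (x - mu) = (-2, -3).

Step 2 — invert Sigma. det(Sigma) = 12·13 - (-4)² = 140.
  Sigma^{-1} = (1/det) · [[d, -b], [-b, a]] = [[0.0929, 0.0286],
 [0.0286, 0.0857]].

Step 3 — form the quadratic (x - mu)^T · Sigma^{-1} · (x - mu):
  Sigma^{-1} · (x - mu) = (-0.2714, -0.3143).
  (x - mu)^T · [Sigma^{-1} · (x - mu)] = (-2)·(-0.2714) + (-3)·(-0.3143) = 1.4857.

Step 4 — take square root: d = √(1.4857) ≈ 1.2189.

d(x, mu) = √(1.4857) ≈ 1.2189


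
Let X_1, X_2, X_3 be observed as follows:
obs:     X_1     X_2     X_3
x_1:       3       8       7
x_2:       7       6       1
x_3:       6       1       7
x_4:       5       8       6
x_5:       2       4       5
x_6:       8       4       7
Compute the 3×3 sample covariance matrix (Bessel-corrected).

Step 1 — column means:
  mean(X_1) = (3 + 7 + 6 + 5 + 2 + 8) / 6 = 31/6 = 5.1667
  mean(X_2) = (8 + 6 + 1 + 8 + 4 + 4) / 6 = 31/6 = 5.1667
  mean(X_3) = (7 + 1 + 7 + 6 + 5 + 7) / 6 = 33/6 = 5.5

Step 2 — sample covariance S[i,j] = (1/(n-1)) · Σ_k (x_{k,i} - mean_i) · (x_{k,j} - mean_j), with n-1 = 5.
  S[X_1,X_1] = ((-2.1667)·(-2.1667) + (1.8333)·(1.8333) + (0.8333)·(0.8333) + (-0.1667)·(-0.1667) + (-3.1667)·(-3.1667) + (2.8333)·(2.8333)) / 5 = 26.8333/5 = 5.3667
  S[X_1,X_2] = ((-2.1667)·(2.8333) + (1.8333)·(0.8333) + (0.8333)·(-4.1667) + (-0.1667)·(2.8333) + (-3.1667)·(-1.1667) + (2.8333)·(-1.1667)) / 5 = -8.1667/5 = -1.6333
  S[X_1,X_3] = ((-2.1667)·(1.5) + (1.8333)·(-4.5) + (0.8333)·(1.5) + (-0.1667)·(0.5) + (-3.1667)·(-0.5) + (2.8333)·(1.5)) / 5 = -4.5/5 = -0.9
  S[X_2,X_2] = ((2.8333)·(2.8333) + (0.8333)·(0.8333) + (-4.1667)·(-4.1667) + (2.8333)·(2.8333) + (-1.1667)·(-1.1667) + (-1.1667)·(-1.1667)) / 5 = 36.8333/5 = 7.3667
  S[X_2,X_3] = ((2.8333)·(1.5) + (0.8333)·(-4.5) + (-4.1667)·(1.5) + (2.8333)·(0.5) + (-1.1667)·(-0.5) + (-1.1667)·(1.5)) / 5 = -5.5/5 = -1.1
  S[X_3,X_3] = ((1.5)·(1.5) + (-4.5)·(-4.5) + (1.5)·(1.5) + (0.5)·(0.5) + (-0.5)·(-0.5) + (1.5)·(1.5)) / 5 = 27.5/5 = 5.5

S is symmetric (S[j,i] = S[i,j]). Assembling:

S = [[5.3667, -1.6333, -0.9],
 [-1.6333, 7.3667, -1.1],
 [-0.9, -1.1, 5.5]]


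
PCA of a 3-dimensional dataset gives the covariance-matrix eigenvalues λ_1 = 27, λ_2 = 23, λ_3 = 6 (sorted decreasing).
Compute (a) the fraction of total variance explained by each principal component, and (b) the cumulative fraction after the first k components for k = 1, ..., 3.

Step 1 — total variance = trace(Sigma) = Σ λ_i = 27 + 23 + 6 = 56.

Step 2 — fraction explained by component i = λ_i / Σ λ:
  PC1: 27/56 = 0.4821
  PC2: 23/56 = 0.4107
  PC3: 6/56 = 0.1071

Step 3 — cumulative fraction after k components = (λ_1 + ... + λ_k) / Σ λ:
  k = 1: 27/56 = 0.4821
  k = 2: (27 + 23)/56 = 50/56 = 0.8929
  k = 3: (27 + 23 + 6)/56 = 56/56 = 1

Summary (fraction, with percent):

explained: PC1 0.4821 (48.21%), PC2 0.4107 (41.07%), PC3 0.1071 (10.71%);  cumulative: 0.4821, 0.8929, 1


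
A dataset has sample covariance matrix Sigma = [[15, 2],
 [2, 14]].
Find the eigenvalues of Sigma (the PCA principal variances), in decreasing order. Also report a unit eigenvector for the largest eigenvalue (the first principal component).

Step 1 — characteristic polynomial of 2×2 Sigma:
  det(Sigma - λI) = λ² - trace · λ + det = 0.
  trace = 15 + 14 = 29, det = 15·14 - (2)² = 206.
Step 2 — discriminant:
  Δ = trace² - 4·det = 841 - 824 = 17.
Step 3 — eigenvalues:
  λ = (trace ± √Δ)/2 = (29 ± 4.1231)/2,
  λ_1 = 16.5616,  λ_2 = 12.4384.

Step 4 — unit eigenvector for λ_1: solve (Sigma - λ_1 I)v = 0. First row:
  (15 - 16.5616)·v_x + (2)·v_y = 0, i.e. (-1.5616)·v_x + (2)·v_y = 0,
  so v ∝ (b, λ_1 - a) = (2, 1.5616) = u.
  ||u|| = √((2)² + (1.5616)²) = √(6.4384) ≈ 2.5374,
  v_1 = u/||u|| ≈ (0.7882, 0.6154) (||v_1|| = 1).

λ_1 = 16.5616,  λ_2 = 12.4384;  v_1 ≈ (0.7882, 0.6154)


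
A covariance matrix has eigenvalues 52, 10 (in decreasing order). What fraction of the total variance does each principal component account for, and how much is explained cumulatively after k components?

Step 1 — total variance = trace(Sigma) = Σ λ_i = 52 + 10 = 62.

Step 2 — fraction explained by component i = λ_i / Σ λ:
  PC1: 52/62 = 0.8387
  PC2: 10/62 = 0.1613

Step 3 — cumulative fraction after k components = (λ_1 + ... + λ_k) / Σ λ:
  k = 1: 52/62 = 0.8387
  k = 2: (52 + 10)/62 = 62/62 = 1

Summary (fraction, with percent):

explained: PC1 0.8387 (83.87%), PC2 0.1613 (16.13%);  cumulative: 0.8387, 1


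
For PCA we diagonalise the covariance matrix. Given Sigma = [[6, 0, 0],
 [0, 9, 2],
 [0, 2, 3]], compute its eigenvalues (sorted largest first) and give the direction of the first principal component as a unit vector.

Step 1 — characteristic polynomial p(λ) = det(λI - Sigma) = λ³ - tr·λ² + c_1·λ - det, where tr = trace, c_1 = sum of the principal 2×2 minors, det = det(Sigma):
  tr = 6 + 9 + 3 = 18,
  c_1 = (6·9 - (0)²) + (6·3 - (0)²) + (9·3 - (2)²) = 54 + 18 + 23 = 95,
  det = 6·(9·3 - (2)²) - (0)·((0)·3 - (2)·(0)) + (0)·((0)·(2) - 9·(0)) = 6·(23) - (0)·(0) + (0)·(0) = 138.
  So p(λ) = λ³ - 18λ² + 95λ - 138.
Step 2 — look for an integer root (rational root theorem: any rational root is an integer divisor of 138). Testing λ = 6:
  p(6) = 216 - 648 + 570 - 138 = 0  ✓
  Dividing out (λ - 6): p(λ) = (λ - 6)(λ² - 12λ + 23).
Step 3 — remaining eigenvalues from the quadratic λ² - 12λ + 23 = 0:
  Δ = 12² - 4·23 = 144 - 92 = 52,  λ = (12 ± √52)/2 = (12 ± 7.2111)/2 ≈ 9.6056 or 2.3944.
  Sorted: λ_1 = 9.6056,  λ_2 = 6,  λ_3 = 2.3944  (check: sum = 18 = tr ✓).

Step 4 — unit eigenvector for λ_1 ≈ 9.6056: v spans the null space of (Sigma - λ_1 I), whose rows are
  r_1 = (-3.6056, 0, 0),  r_2 = (0, -0.6056, 2),  r_3 = (0, 2, -6.6056).
  v is orthogonal to every row, so take v ∝ r_1 × r_2 = ((0)·(2) - (0)·(-0.6056), (0)·(0) - (-3.6056)·(2), (-3.6056)·(-0.6056) - (0)·(0)) ≈ (0, 7.2111, 2.1833).
  Let u = (0, 7.2111, 2.1833).
  ||u|| = √((0)² + (7.2111)² + (2.1833)²) = √(56.767) ≈ 7.5344,  v_1 = u/||u|| ≈ (0, 0.9571, 0.2898) (||v_1|| = 1).

λ_1 = 9.6056,  λ_2 = 6,  λ_3 = 2.3944;  v_1 ≈ (0, 0.9571, 0.2898)


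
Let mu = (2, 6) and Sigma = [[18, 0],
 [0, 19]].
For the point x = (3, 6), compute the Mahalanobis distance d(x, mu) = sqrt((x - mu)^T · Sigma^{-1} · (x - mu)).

Step 1 — centre the observation: (x - mu) = (1, 0).

Step 2 — invert Sigma. det(Sigma) = 18·19 - (0)² = 342.
  Sigma^{-1} = (1/det) · [[d, -b], [-b, a]] = [[0.0556, 0],
 [0, 0.0526]].

Step 3 — form the quadratic (x - mu)^T · Sigma^{-1} · (x - mu):
  Sigma^{-1} · (x - mu) = (0.0556, 0).
  (x - mu)^T · [Sigma^{-1} · (x - mu)] = (1)·(0.0556) + (0)·(0) = 0.0556.

Step 4 — take square root: d = √(0.0556) ≈ 0.2357.

d(x, mu) = √(0.0556) ≈ 0.2357


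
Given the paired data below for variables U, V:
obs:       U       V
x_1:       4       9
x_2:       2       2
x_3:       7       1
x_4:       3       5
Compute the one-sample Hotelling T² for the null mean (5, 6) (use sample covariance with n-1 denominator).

Step 1 — sample mean vector:
  mean(U) = (4 + 2 + 7 + 3) / 4 = 16/4 = 4
  mean(V) = (9 + 2 + 1 + 5) / 4 = 17/4 = 4.25
  x̄ = (4, 4.25),  deviation x̄ - mu_0 = (4, 4.25) - (5, 6) = (-1, -1.75).

Step 2 — sample covariance matrix, S[i,j] = (1/(n-1)) · Σ_k (x_{k,i} - mean_i) · (x_{k,j} - mean_j), divisor n-1 = 3:
  S[U,U] = ((0)·(0) + (-2)·(-2) + (3)·(3) + (-1)·(-1)) / 3 = 14/3 = 4.6667
  S[U,V] = ((0)·(4.75) + (-2)·(-2.25) + (3)·(-3.25) + (-1)·(0.75)) / 3 = -6/3 = -2
  S[V,V] = ((4.75)·(4.75) + (-2.25)·(-2.25) + (-3.25)·(-3.25) + (0.75)·(0.75)) / 3 = 38.75/3 = 12.9167
  S = [[4.6667, -2],
 [-2, 12.9167]].

Step 3 — invert S. det(S) = 4.6667·12.9167 - (-2)² = 56.2778.
  S^{-1} = (1/det) · [[d, -b], [-b, a]] = [[0.2295, 0.0355],
 [0.0355, 0.0829]].

Step 4 — quadratic form (x̄ - mu_0)^T · S^{-1} · (x̄ - mu_0):
  S^{-1} · (x̄ - mu_0) = (-0.2917, -0.1807),
  (x̄ - mu_0)^T · [...] = (-1)·(-0.2917) + (-1.75)·(-0.1807) = 0.6078.

Step 5 — scale by n: T² = 4 · 0.6078 = 2.4314.

T² ≈ 2.4314


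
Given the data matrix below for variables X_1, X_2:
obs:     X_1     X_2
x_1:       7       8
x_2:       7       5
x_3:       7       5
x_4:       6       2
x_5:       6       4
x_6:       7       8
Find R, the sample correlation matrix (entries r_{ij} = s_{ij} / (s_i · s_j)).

Step 1 — column means:
  mean(X_1) = (7 + 7 + 7 + 6 + 6 + 7) / 6 = 40/6 = 6.6667
  mean(X_2) = (8 + 5 + 5 + 2 + 4 + 8) / 6 = 32/6 = 5.3333

Step 2 — sample variances and covariances s[i,j] = (1/(n-1)) · Σ_k (x_{k,i} - mean_i) · (x_{k,j} - mean_j), with n-1 = 5:
  s[X_1,X_1] = ((0.3333)·(0.3333) + (0.3333)·(0.3333) + (0.3333)·(0.3333) + (-0.6667)·(-0.6667) + (-0.6667)·(-0.6667) + (0.3333)·(0.3333)) / 5 = 1.3333/5 = 0.2667
  s[X_1,X_2] = ((0.3333)·(2.6667) + (0.3333)·(-0.3333) + (0.3333)·(-0.3333) + (-0.6667)·(-3.3333) + (-0.6667)·(-1.3333) + (0.3333)·(2.6667)) / 5 = 4.6667/5 = 0.9333
  s[X_2,X_2] = ((2.6667)·(2.6667) + (-0.3333)·(-0.3333) + (-0.3333)·(-0.3333) + (-3.3333)·(-3.3333) + (-1.3333)·(-1.3333) + (2.6667)·(2.6667)) / 5 = 27.3333/5 = 5.4667
  Sample standard deviations s_i = √(s[i,i]):
  s(X_1) = √(0.2667) = 0.5164
  s(X_2) = √(5.4667) = 2.3381

Step 3 — r_{ij} = s_{ij} / (s_i · s_j):
  r[X_1,X_1] = 1 (diagonal).
  r[X_1,X_2] = 0.9333 / (0.5164 · 2.3381) = 0.9333 / 1.2074 = 0.773
  r[X_2,X_2] = 1 (diagonal).

R is symmetric with unit diagonal. Assembling:

R = [[1, 0.773],
 [0.773, 1]]


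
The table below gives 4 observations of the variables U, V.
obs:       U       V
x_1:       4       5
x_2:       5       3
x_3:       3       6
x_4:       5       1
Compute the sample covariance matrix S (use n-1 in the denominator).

Step 1 — column means:
  mean(U) = (4 + 5 + 3 + 5) / 4 = 17/4 = 4.25
  mean(V) = (5 + 3 + 6 + 1) / 4 = 15/4 = 3.75

Step 2 — sample covariance S[i,j] = (1/(n-1)) · Σ_k (x_{k,i} - mean_i) · (x_{k,j} - mean_j), with n-1 = 3.
  S[U,U] = ((-0.25)·(-0.25) + (0.75)·(0.75) + (-1.25)·(-1.25) + (0.75)·(0.75)) / 3 = 2.75/3 = 0.9167
  S[U,V] = ((-0.25)·(1.25) + (0.75)·(-0.75) + (-1.25)·(2.25) + (0.75)·(-2.75)) / 3 = -5.75/3 = -1.9167
  S[V,V] = ((1.25)·(1.25) + (-0.75)·(-0.75) + (2.25)·(2.25) + (-2.75)·(-2.75)) / 3 = 14.75/3 = 4.9167

S is symmetric (S[j,i] = S[i,j]). Assembling:

S = [[0.9167, -1.9167],
 [-1.9167, 4.9167]]


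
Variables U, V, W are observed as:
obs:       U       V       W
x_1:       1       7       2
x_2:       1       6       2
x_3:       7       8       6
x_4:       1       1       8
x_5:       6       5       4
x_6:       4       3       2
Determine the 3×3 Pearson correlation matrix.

Step 1 — column means:
  mean(U) = (1 + 1 + 7 + 1 + 6 + 4) / 6 = 20/6 = 3.3333
  mean(V) = (7 + 6 + 8 + 1 + 5 + 3) / 6 = 30/6 = 5
  mean(W) = (2 + 2 + 6 + 8 + 4 + 2) / 6 = 24/6 = 4

Step 2 — sample variances and covariances s[i,j] = (1/(n-1)) · Σ_k (x_{k,i} - mean_i) · (x_{k,j} - mean_j), with n-1 = 5:
  s[U,U] = ((-2.3333)·(-2.3333) + (-2.3333)·(-2.3333) + (3.6667)·(3.6667) + (-2.3333)·(-2.3333) + (2.6667)·(2.6667) + (0.6667)·(0.6667)) / 5 = 37.3333/5 = 7.4667
  s[U,V] = ((-2.3333)·(2) + (-2.3333)·(1) + (3.6667)·(3) + (-2.3333)·(-4) + (2.6667)·(0) + (0.6667)·(-2)) / 5 = 12/5 = 2.4
  s[U,W] = ((-2.3333)·(-2) + (-2.3333)·(-2) + (3.6667)·(2) + (-2.3333)·(4) + (2.6667)·(0) + (0.6667)·(-2)) / 5 = 6/5 = 1.2
  s[V,V] = ((2)·(2) + (1)·(1) + (3)·(3) + (-4)·(-4) + (0)·(0) + (-2)·(-2)) / 5 = 34/5 = 6.8
  s[V,W] = ((2)·(-2) + (1)·(-2) + (3)·(2) + (-4)·(4) + (0)·(0) + (-2)·(-2)) / 5 = -12/5 = -2.4
  s[W,W] = ((-2)·(-2) + (-2)·(-2) + (2)·(2) + (4)·(4) + (0)·(0) + (-2)·(-2)) / 5 = 32/5 = 6.4
  Sample standard deviations s_i = √(s[i,i]):
  s(U) = √(7.4667) = 2.7325
  s(V) = √(6.8) = 2.6077
  s(W) = √(6.4) = 2.5298

Step 3 — r_{ij} = s_{ij} / (s_i · s_j):
  r[U,U] = 1 (diagonal).
  r[U,V] = 2.4 / (2.7325 · 2.6077) = 2.4 / 7.1255 = 0.3368
  r[U,W] = 1.2 / (2.7325 · 2.5298) = 1.2 / 6.9128 = 0.1736
  r[V,V] = 1 (diagonal).
  r[V,W] = -2.4 / (2.6077 · 2.5298) = -2.4 / 6.597 = -0.3638
  r[W,W] = 1 (diagonal).

R is symmetric with unit diagonal. Assembling:

R = [[1, 0.3368, 0.1736],
 [0.3368, 1, -0.3638],
 [0.1736, -0.3638, 1]]


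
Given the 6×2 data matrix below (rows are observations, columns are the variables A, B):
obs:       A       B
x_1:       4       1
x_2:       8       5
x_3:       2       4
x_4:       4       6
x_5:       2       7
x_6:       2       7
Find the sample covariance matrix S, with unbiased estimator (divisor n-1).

Step 1 — column means:
  mean(A) = (4 + 8 + 2 + 4 + 2 + 2) / 6 = 22/6 = 3.6667
  mean(B) = (1 + 5 + 4 + 6 + 7 + 7) / 6 = 30/6 = 5

Step 2 — sample covariance S[i,j] = (1/(n-1)) · Σ_k (x_{k,i} - mean_i) · (x_{k,j} - mean_j), with n-1 = 5.
  S[A,A] = ((0.3333)·(0.3333) + (4.3333)·(4.3333) + (-1.6667)·(-1.6667) + (0.3333)·(0.3333) + (-1.6667)·(-1.6667) + (-1.6667)·(-1.6667)) / 5 = 27.3333/5 = 5.4667
  S[A,B] = ((0.3333)·(-4) + (4.3333)·(0) + (-1.6667)·(-1) + (0.3333)·(1) + (-1.6667)·(2) + (-1.6667)·(2)) / 5 = -6/5 = -1.2
  S[B,B] = ((-4)·(-4) + (0)·(0) + (-1)·(-1) + (1)·(1) + (2)·(2) + (2)·(2)) / 5 = 26/5 = 5.2

S is symmetric (S[j,i] = S[i,j]). Assembling:

S = [[5.4667, -1.2],
 [-1.2, 5.2]]


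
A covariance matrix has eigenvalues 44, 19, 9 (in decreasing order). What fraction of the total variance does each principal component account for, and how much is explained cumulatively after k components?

Step 1 — total variance = trace(Sigma) = Σ λ_i = 44 + 19 + 9 = 72.

Step 2 — fraction explained by component i = λ_i / Σ λ:
  PC1: 44/72 = 0.6111
  PC2: 19/72 = 0.2639
  PC3: 9/72 = 0.125

Step 3 — cumulative fraction after k components = (λ_1 + ... + λ_k) / Σ λ:
  k = 1: 44/72 = 0.6111
  k = 2: (44 + 19)/72 = 63/72 = 0.875
  k = 3: (44 + 19 + 9)/72 = 72/72 = 1

Summary (fraction, with percent):

explained: PC1 0.6111 (61.11%), PC2 0.2639 (26.39%), PC3 0.125 (12.5%);  cumulative: 0.6111, 0.875, 1


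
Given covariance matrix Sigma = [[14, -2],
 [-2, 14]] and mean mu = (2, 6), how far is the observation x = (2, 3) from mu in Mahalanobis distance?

Step 1 — centre the observation: (x - mu) = (0, -3).

Step 2 — invert Sigma. det(Sigma) = 14·14 - (-2)² = 192.
  Sigma^{-1} = (1/det) · [[d, -b], [-b, a]] = [[0.0729, 0.0104],
 [0.0104, 0.0729]].

Step 3 — form the quadratic (x - mu)^T · Sigma^{-1} · (x - mu):
  Sigma^{-1} · (x - mu) = (-0.0312, -0.2188).
  (x - mu)^T · [Sigma^{-1} · (x - mu)] = (0)·(-0.0312) + (-3)·(-0.2188) = 0.6562.

Step 4 — take square root: d = √(0.6562) ≈ 0.8101.

d(x, mu) = √(0.6562) ≈ 0.8101


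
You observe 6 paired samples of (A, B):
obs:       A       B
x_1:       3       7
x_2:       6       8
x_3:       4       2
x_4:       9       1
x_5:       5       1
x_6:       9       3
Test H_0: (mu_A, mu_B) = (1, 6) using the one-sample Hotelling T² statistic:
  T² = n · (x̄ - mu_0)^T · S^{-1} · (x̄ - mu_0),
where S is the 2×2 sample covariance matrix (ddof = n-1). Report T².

Step 1 — sample mean vector:
  mean(A) = (3 + 6 + 4 + 9 + 5 + 9) / 6 = 36/6 = 6
  mean(B) = (7 + 8 + 2 + 1 + 1 + 3) / 6 = 22/6 = 3.6667
  x̄ = (6, 3.6667),  deviation x̄ - mu_0 = (6, 3.6667) - (1, 6) = (5, -2.3333).

Step 2 — sample covariance matrix, S[i,j] = (1/(n-1)) · Σ_k (x_{k,i} - mean_i) · (x_{k,j} - mean_j), divisor n-1 = 5:
  S[A,A] = ((-3)·(-3) + (0)·(0) + (-2)·(-2) + (3)·(3) + (-1)·(-1) + (3)·(3)) / 5 = 32/5 = 6.4
  S[A,B] = ((-3)·(3.3333) + (0)·(4.3333) + (-2)·(-1.6667) + (3)·(-2.6667) + (-1)·(-2.6667) + (3)·(-0.6667)) / 5 = -14/5 = -2.8
  S[B,B] = ((3.3333)·(3.3333) + (4.3333)·(4.3333) + (-1.6667)·(-1.6667) + (-2.6667)·(-2.6667) + (-2.6667)·(-2.6667) + (-0.6667)·(-0.6667)) / 5 = 47.3333/5 = 9.4667
  S = [[6.4, -2.8],
 [-2.8, 9.4667]].

Step 3 — invert S. det(S) = 6.4·9.4667 - (-2.8)² = 52.7467.
  S^{-1} = (1/det) · [[d, -b], [-b, a]] = [[0.1795, 0.0531],
 [0.0531, 0.1213]].

Step 4 — quadratic form (x̄ - mu_0)^T · S^{-1} · (x̄ - mu_0):
  S^{-1} · (x̄ - mu_0) = (0.7735, -0.0177),
  (x̄ - mu_0)^T · [...] = (5)·(0.7735) + (-2.3333)·(-0.0177) = 3.9088.

Step 5 — scale by n: T² = 6 · 3.9088 = 23.453.

T² ≈ 23.453


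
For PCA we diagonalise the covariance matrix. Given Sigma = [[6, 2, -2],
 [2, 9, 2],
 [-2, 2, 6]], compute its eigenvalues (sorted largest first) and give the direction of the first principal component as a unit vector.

Step 1 — characteristic polynomial p(λ) = det(λI - Sigma) = λ³ - tr·λ² + c_1·λ - det, where tr = trace, c_1 = sum of the principal 2×2 minors, det = det(Sigma):
  tr = 6 + 9 + 6 = 21,
  c_1 = (6·9 - (2)²) + (6·6 - (-2)²) + (9·6 - (2)²) = 50 + 32 + 50 = 132,
  det = 6·(9·6 - (2)²) - (2)·((2)·6 - (2)·(-2)) + (-2)·((2)·(2) - 9·(-2)) = 6·(50) - (2)·(16) + (-2)·(22) = 224.
  So p(λ) = λ³ - 21λ² + 132λ - 224.
Step 2 — look for an integer root (rational root theorem: any rational root is an integer divisor of 224). Testing λ = 8:
  p(8) = 512 - 1344 + 1056 - 224 = 0  ✓
  Dividing out (λ - 8): p(λ) = (λ - 8)(λ² - 13λ + 28).
Step 3 — remaining eigenvalues from the quadratic λ² - 13λ + 28 = 0:
  Δ = 13² - 4·28 = 169 - 112 = 57,  λ = (13 ± √57)/2 = (13 ± 7.5498)/2 ≈ 10.2749 or 2.7251.
  Sorted: λ_1 = 10.2749,  λ_2 = 8,  λ_3 = 2.7251  (check: sum = 21 = tr ✓).

Step 4 — unit eigenvector for λ_1 ≈ 10.2749: v spans the null space of (Sigma - λ_1 I), whose rows are
  r_1 = (-4.2749, 2, -2),  r_2 = (2, -1.2749, 2),  r_3 = (-2, 2, -4.2749).
  v is orthogonal to every row, so take v ∝ r_1 × r_2 = ((2)·(2) - (-2)·(-1.2749), (-2)·(2) - (-4.2749)·(2), (-4.2749)·(-1.2749) - (2)·(2)) ≈ (1.4502, 4.5498, 1.4502).
  Let u = (1.4502, 4.5498, 1.4502).
  ||u|| = √((1.4502)² + (4.5498)² + (1.4502)²) = √(24.907) ≈ 4.9907,  v_1 = u/||u|| ≈ (0.2906, 0.9117, 0.2906) (||v_1|| = 1).

λ_1 = 10.2749,  λ_2 = 8,  λ_3 = 2.7251;  v_1 ≈ (0.2906, 0.9117, 0.2906)


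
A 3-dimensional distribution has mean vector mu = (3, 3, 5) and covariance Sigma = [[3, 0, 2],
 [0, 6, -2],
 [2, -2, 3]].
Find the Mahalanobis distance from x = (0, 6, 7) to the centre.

Step 1 — centre the observation: (x - mu) = (-3, 3, 2).

Step 2 — invert Sigma (cofactor / det for 3×3, or solve directly):
  Sigma^{-1} = [[0.7778, -0.2222, -0.6667],
 [-0.2222, 0.2778, 0.3333],
 [-0.6667, 0.3333, 1]].

Step 3 — form the quadratic (x - mu)^T · Sigma^{-1} · (x - mu):
  Sigma^{-1} · (x - mu) = (-4.3333, 2.1667, 5).
  (x - mu)^T · [Sigma^{-1} · (x - mu)] = (-3)·(-4.3333) + (3)·(2.1667) + (2)·(5) = 29.5.

Step 4 — take square root: d = √(29.5) ≈ 5.4314.

d(x, mu) = √(29.5) ≈ 5.4314


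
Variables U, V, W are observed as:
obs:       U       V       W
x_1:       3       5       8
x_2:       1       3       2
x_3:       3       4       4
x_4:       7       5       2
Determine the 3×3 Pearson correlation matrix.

Step 1 — column means:
  mean(U) = (3 + 1 + 3 + 7) / 4 = 14/4 = 3.5
  mean(V) = (5 + 3 + 4 + 5) / 4 = 17/4 = 4.25
  mean(W) = (8 + 2 + 4 + 2) / 4 = 16/4 = 4

Step 2 — sample variances and covariances s[i,j] = (1/(n-1)) · Σ_k (x_{k,i} - mean_i) · (x_{k,j} - mean_j), with n-1 = 3:
  s[U,U] = ((-0.5)·(-0.5) + (-2.5)·(-2.5) + (-0.5)·(-0.5) + (3.5)·(3.5)) / 3 = 19/3 = 6.3333
  s[U,V] = ((-0.5)·(0.75) + (-2.5)·(-1.25) + (-0.5)·(-0.25) + (3.5)·(0.75)) / 3 = 5.5/3 = 1.8333
  s[U,W] = ((-0.5)·(4) + (-2.5)·(-2) + (-0.5)·(0) + (3.5)·(-2)) / 3 = -4/3 = -1.3333
  s[V,V] = ((0.75)·(0.75) + (-1.25)·(-1.25) + (-0.25)·(-0.25) + (0.75)·(0.75)) / 3 = 2.75/3 = 0.9167
  s[V,W] = ((0.75)·(4) + (-1.25)·(-2) + (-0.25)·(0) + (0.75)·(-2)) / 3 = 4/3 = 1.3333
  s[W,W] = ((4)·(4) + (-2)·(-2) + (0)·(0) + (-2)·(-2)) / 3 = 24/3 = 8
  Sample standard deviations s_i = √(s[i,i]):
  s(U) = √(6.3333) = 2.5166
  s(V) = √(0.9167) = 0.9574
  s(W) = √(8) = 2.8284

Step 3 — r_{ij} = s_{ij} / (s_i · s_j):
  r[U,U] = 1 (diagonal).
  r[U,V] = 1.8333 / (2.5166 · 0.9574) = 1.8333 / 2.4095 = 0.7609
  r[U,W] = -1.3333 / (2.5166 · 2.8284) = -1.3333 / 7.1181 = -0.1873
  r[V,V] = 1 (diagonal).
  r[V,W] = 1.3333 / (0.9574 · 2.8284) = 1.3333 / 2.708 = 0.4924
  r[W,W] = 1 (diagonal).

R is symmetric with unit diagonal. Assembling:

R = [[1, 0.7609, -0.1873],
 [0.7609, 1, 0.4924],
 [-0.1873, 0.4924, 1]]


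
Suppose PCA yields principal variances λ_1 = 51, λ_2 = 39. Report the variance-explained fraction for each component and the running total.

Step 1 — total variance = trace(Sigma) = Σ λ_i = 51 + 39 = 90.

Step 2 — fraction explained by component i = λ_i / Σ λ:
  PC1: 51/90 = 0.5667
  PC2: 39/90 = 0.4333

Step 3 — cumulative fraction after k components = (λ_1 + ... + λ_k) / Σ λ:
  k = 1: 51/90 = 0.5667
  k = 2: (51 + 39)/90 = 90/90 = 1

Summary (fraction, with percent):

explained: PC1 0.5667 (56.67%), PC2 0.4333 (43.33%);  cumulative: 0.5667, 1


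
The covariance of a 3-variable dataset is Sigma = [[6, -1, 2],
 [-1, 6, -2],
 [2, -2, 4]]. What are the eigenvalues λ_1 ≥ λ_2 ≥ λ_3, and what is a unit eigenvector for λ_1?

Step 1 — characteristic polynomial p(λ) = det(λI - Sigma) = λ³ - tr·λ² + c_1·λ - det, where tr = trace, c_1 = sum of the principal 2×2 minors, det = det(Sigma):
  tr = 6 + 6 + 4 = 16,
  c_1 = (6·6 - (-1)²) + (6·4 - (2)²) + (6·4 - (-2)²) = 35 + 20 + 20 = 75,
  det = 6·(6·4 - (-2)²) - (-1)·((-1)·4 - (-2)·(2)) + (2)·((-1)·(-2) - 6·(2)) = 6·(20) - (-1)·(0) + (2)·(-10) = 100.
  So p(λ) = λ³ - 16λ² + 75λ - 100.
Step 2 — look for an integer root (rational root theorem: any rational root is an integer divisor of 100). Testing λ = 5:
  p(5) = 125 - 400 + 375 - 100 = 0  ✓
  Dividing out (λ - 5): p(λ) = (λ - 5)(λ² - 11λ + 20).
Step 3 — remaining eigenvalues from the quadratic λ² - 11λ + 20 = 0:
  Δ = 11² - 4·20 = 121 - 80 = 41,  λ = (11 ± √41)/2 = (11 ± 6.4031)/2 ≈ 8.7016 or 2.2984.
  Sorted: λ_1 = 8.7016,  λ_2 = 5,  λ_3 = 2.2984  (check: sum = 16 = tr ✓).

Step 4 — unit eigenvector for λ_1 ≈ 8.7016: v spans the null space of (Sigma - λ_1 I), whose rows are
  r_1 = (-2.7016, -1, 2),  r_2 = (-1, -2.7016, -2),  r_3 = (2, -2, -4.7016).
  v is orthogonal to every row, so take v ∝ r_1 × r_2 = ((-1)·(-2) - (2)·(-2.7016), (2)·(-1) - (-2.7016)·(-2), (-2.7016)·(-2.7016) - (-1)·(-1)) ≈ (7.4031, -7.4031, 6.2984).
  Let u = (7.4031, -7.4031, 6.2984).
  ||u|| = √((7.4031)² + (-7.4031)² + (6.2984)²) = √(149.2828) ≈ 12.2181,  v_1 = u/||u|| ≈ (0.6059, -0.6059, 0.5155) (||v_1|| = 1).

λ_1 = 8.7016,  λ_2 = 5,  λ_3 = 2.2984;  v_1 ≈ (0.6059, -0.6059, 0.5155)


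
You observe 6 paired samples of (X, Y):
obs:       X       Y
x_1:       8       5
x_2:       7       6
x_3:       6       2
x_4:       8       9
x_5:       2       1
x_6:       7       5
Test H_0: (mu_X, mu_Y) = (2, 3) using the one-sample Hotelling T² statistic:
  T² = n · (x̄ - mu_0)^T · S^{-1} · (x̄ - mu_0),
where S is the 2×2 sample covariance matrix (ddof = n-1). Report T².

Step 1 — sample mean vector:
  mean(X) = (8 + 7 + 6 + 8 + 2 + 7) / 6 = 38/6 = 6.3333
  mean(Y) = (5 + 6 + 2 + 9 + 1 + 5) / 6 = 28/6 = 4.6667
  x̄ = (6.3333, 4.6667),  deviation x̄ - mu_0 = (6.3333, 4.6667) - (2, 3) = (4.3333, 1.6667).

Step 2 — sample covariance matrix, S[i,j] = (1/(n-1)) · Σ_k (x_{k,i} - mean_i) · (x_{k,j} - mean_j), divisor n-1 = 5:
  S[X,X] = ((1.6667)·(1.6667) + (0.6667)·(0.6667) + (-0.3333)·(-0.3333) + (1.6667)·(1.6667) + (-4.3333)·(-4.3333) + (0.6667)·(0.6667)) / 5 = 25.3333/5 = 5.0667
  S[X,Y] = ((1.6667)·(0.3333) + (0.6667)·(1.3333) + (-0.3333)·(-2.6667) + (1.6667)·(4.3333) + (-4.3333)·(-3.6667) + (0.6667)·(0.3333)) / 5 = 25.6667/5 = 5.1333
  S[Y,Y] = ((0.3333)·(0.3333) + (1.3333)·(1.3333) + (-2.6667)·(-2.6667) + (4.3333)·(4.3333) + (-3.6667)·(-3.6667) + (0.3333)·(0.3333)) / 5 = 41.3333/5 = 8.2667
  S = [[5.0667, 5.1333],
 [5.1333, 8.2667]].

Step 3 — invert S. det(S) = 5.0667·8.2667 - (5.1333)² = 15.5333.
  S^{-1} = (1/det) · [[d, -b], [-b, a]] = [[0.5322, -0.3305],
 [-0.3305, 0.3262]].

Step 4 — quadratic form (x̄ - mu_0)^T · S^{-1} · (x̄ - mu_0):
  S^{-1} · (x̄ - mu_0) = (1.7554, -0.8884),
  (x̄ - mu_0)^T · [...] = (4.3333)·(1.7554) + (1.6667)·(-0.8884) = 6.1259.

Step 5 — scale by n: T² = 6 · 6.1259 = 36.7554.

T² ≈ 36.7554


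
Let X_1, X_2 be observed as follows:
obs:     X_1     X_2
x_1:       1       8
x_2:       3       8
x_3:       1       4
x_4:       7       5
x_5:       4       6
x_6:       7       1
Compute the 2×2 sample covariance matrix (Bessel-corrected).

Step 1 — column means:
  mean(X_1) = (1 + 3 + 1 + 7 + 4 + 7) / 6 = 23/6 = 3.8333
  mean(X_2) = (8 + 8 + 4 + 5 + 6 + 1) / 6 = 32/6 = 5.3333

Step 2 — sample covariance S[i,j] = (1/(n-1)) · Σ_k (x_{k,i} - mean_i) · (x_{k,j} - mean_j), with n-1 = 5.
  S[X_1,X_1] = ((-2.8333)·(-2.8333) + (-0.8333)·(-0.8333) + (-2.8333)·(-2.8333) + (3.1667)·(3.1667) + (0.1667)·(0.1667) + (3.1667)·(3.1667)) / 5 = 36.8333/5 = 7.3667
  S[X_1,X_2] = ((-2.8333)·(2.6667) + (-0.8333)·(2.6667) + (-2.8333)·(-1.3333) + (3.1667)·(-0.3333) + (0.1667)·(0.6667) + (3.1667)·(-4.3333)) / 5 = -20.6667/5 = -4.1333
  S[X_2,X_2] = ((2.6667)·(2.6667) + (2.6667)·(2.6667) + (-1.3333)·(-1.3333) + (-0.3333)·(-0.3333) + (0.6667)·(0.6667) + (-4.3333)·(-4.3333)) / 5 = 35.3333/5 = 7.0667

S is symmetric (S[j,i] = S[i,j]). Assembling:

S = [[7.3667, -4.1333],
 [-4.1333, 7.0667]]


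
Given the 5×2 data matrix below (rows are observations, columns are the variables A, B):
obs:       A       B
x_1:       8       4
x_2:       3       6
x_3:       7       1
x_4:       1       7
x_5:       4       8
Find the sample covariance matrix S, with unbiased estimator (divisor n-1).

Step 1 — column means:
  mean(A) = (8 + 3 + 7 + 1 + 4) / 5 = 23/5 = 4.6
  mean(B) = (4 + 6 + 1 + 7 + 8) / 5 = 26/5 = 5.2

Step 2 — sample covariance S[i,j] = (1/(n-1)) · Σ_k (x_{k,i} - mean_i) · (x_{k,j} - mean_j), with n-1 = 4.
  S[A,A] = ((3.4)·(3.4) + (-1.6)·(-1.6) + (2.4)·(2.4) + (-3.6)·(-3.6) + (-0.6)·(-0.6)) / 4 = 33.2/4 = 8.3
  S[A,B] = ((3.4)·(-1.2) + (-1.6)·(0.8) + (2.4)·(-4.2) + (-3.6)·(1.8) + (-0.6)·(2.8)) / 4 = -23.6/4 = -5.9
  S[B,B] = ((-1.2)·(-1.2) + (0.8)·(0.8) + (-4.2)·(-4.2) + (1.8)·(1.8) + (2.8)·(2.8)) / 4 = 30.8/4 = 7.7

S is symmetric (S[j,i] = S[i,j]). Assembling:

S = [[8.3, -5.9],
 [-5.9, 7.7]]


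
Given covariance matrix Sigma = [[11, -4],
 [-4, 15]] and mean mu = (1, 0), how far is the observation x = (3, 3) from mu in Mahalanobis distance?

Step 1 — centre the observation: (x - mu) = (2, 3).

Step 2 — invert Sigma. det(Sigma) = 11·15 - (-4)² = 149.
  Sigma^{-1} = (1/det) · [[d, -b], [-b, a]] = [[0.1007, 0.0268],
 [0.0268, 0.0738]].

Step 3 — form the quadratic (x - mu)^T · Sigma^{-1} · (x - mu):
  Sigma^{-1} · (x - mu) = (0.2819, 0.2752).
  (x - mu)^T · [Sigma^{-1} · (x - mu)] = (2)·(0.2819) + (3)·(0.2752) = 1.3893.

Step 4 — take square root: d = √(1.3893) ≈ 1.1787.

d(x, mu) = √(1.3893) ≈ 1.1787


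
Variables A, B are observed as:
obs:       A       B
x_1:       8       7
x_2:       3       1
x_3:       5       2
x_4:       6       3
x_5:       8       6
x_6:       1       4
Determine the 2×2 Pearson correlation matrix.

Step 1 — column means:
  mean(A) = (8 + 3 + 5 + 6 + 8 + 1) / 6 = 31/6 = 5.1667
  mean(B) = (7 + 1 + 2 + 3 + 6 + 4) / 6 = 23/6 = 3.8333

Step 2 — sample variances and covariances s[i,j] = (1/(n-1)) · Σ_k (x_{k,i} - mean_i) · (x_{k,j} - mean_j), with n-1 = 5:
  s[A,A] = ((2.8333)·(2.8333) + (-2.1667)·(-2.1667) + (-0.1667)·(-0.1667) + (0.8333)·(0.8333) + (2.8333)·(2.8333) + (-4.1667)·(-4.1667)) / 5 = 38.8333/5 = 7.7667
  s[A,B] = ((2.8333)·(3.1667) + (-2.1667)·(-2.8333) + (-0.1667)·(-1.8333) + (0.8333)·(-0.8333) + (2.8333)·(2.1667) + (-4.1667)·(0.1667)) / 5 = 20.1667/5 = 4.0333
  s[B,B] = ((3.1667)·(3.1667) + (-2.8333)·(-2.8333) + (-1.8333)·(-1.8333) + (-0.8333)·(-0.8333) + (2.1667)·(2.1667) + (0.1667)·(0.1667)) / 5 = 26.8333/5 = 5.3667
  Sample standard deviations s_i = √(s[i,i]):
  s(A) = √(7.7667) = 2.7869
  s(B) = √(5.3667) = 2.3166

Step 3 — r_{ij} = s_{ij} / (s_i · s_j):
  r[A,A] = 1 (diagonal).
  r[A,B] = 4.0333 / (2.7869 · 2.3166) = 4.0333 / 6.4561 = 0.6247
  r[B,B] = 1 (diagonal).

R is symmetric with unit diagonal. Assembling:

R = [[1, 0.6247],
 [0.6247, 1]]


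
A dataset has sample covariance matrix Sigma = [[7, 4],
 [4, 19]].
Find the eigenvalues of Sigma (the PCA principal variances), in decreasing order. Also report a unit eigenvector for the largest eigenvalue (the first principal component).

Step 1 — characteristic polynomial of 2×2 Sigma:
  det(Sigma - λI) = λ² - trace · λ + det = 0.
  trace = 7 + 19 = 26, det = 7·19 - (4)² = 117.
Step 2 — discriminant:
  Δ = trace² - 4·det = 676 - 468 = 208.
Step 3 — eigenvalues:
  λ = (trace ± √Δ)/2 = (26 ± 14.4222)/2,
  λ_1 = 20.2111,  λ_2 = 5.7889.

Step 4 — unit eigenvector for λ_1: solve (Sigma - λ_1 I)v = 0. First row:
  (7 - 20.2111)·v_x + (4)·v_y = 0, i.e. (-13.2111)·v_x + (4)·v_y = 0,
  so v ∝ (b, λ_1 - a) = (4, 13.2111) = u.
  ||u|| = √((4)² + (13.2111)²) = √(190.5332) ≈ 13.8034,
  v_1 = u/||u|| ≈ (0.2898, 0.9571) (||v_1|| = 1).

λ_1 = 20.2111,  λ_2 = 5.7889;  v_1 ≈ (0.2898, 0.9571)


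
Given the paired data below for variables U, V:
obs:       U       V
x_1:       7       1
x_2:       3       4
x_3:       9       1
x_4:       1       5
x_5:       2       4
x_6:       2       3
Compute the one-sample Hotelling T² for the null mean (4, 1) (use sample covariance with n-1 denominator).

Step 1 — sample mean vector:
  mean(U) = (7 + 3 + 9 + 1 + 2 + 2) / 6 = 24/6 = 4
  mean(V) = (1 + 4 + 1 + 5 + 4 + 3) / 6 = 18/6 = 3
  x̄ = (4, 3),  deviation x̄ - mu_0 = (4, 3) - (4, 1) = (0, 2).

Step 2 — sample covariance matrix, S[i,j] = (1/(n-1)) · Σ_k (x_{k,i} - mean_i) · (x_{k,j} - mean_j), divisor n-1 = 5:
  S[U,U] = ((3)·(3) + (-1)·(-1) + (5)·(5) + (-3)·(-3) + (-2)·(-2) + (-2)·(-2)) / 5 = 52/5 = 10.4
  S[U,V] = ((3)·(-2) + (-1)·(1) + (5)·(-2) + (-3)·(2) + (-2)·(1) + (-2)·(0)) / 5 = -25/5 = -5
  S[V,V] = ((-2)·(-2) + (1)·(1) + (-2)·(-2) + (2)·(2) + (1)·(1) + (0)·(0)) / 5 = 14/5 = 2.8
  S = [[10.4, -5],
 [-5, 2.8]].

Step 3 — invert S. det(S) = 10.4·2.8 - (-5)² = 4.12.
  S^{-1} = (1/det) · [[d, -b], [-b, a]] = [[0.6796, 1.2136],
 [1.2136, 2.5243]].

Step 4 — quadratic form (x̄ - mu_0)^T · S^{-1} · (x̄ - mu_0):
  S^{-1} · (x̄ - mu_0) = (2.4272, 5.0485),
  (x̄ - mu_0)^T · [...] = (0)·(2.4272) + (2)·(5.0485) = 10.0971.

Step 5 — scale by n: T² = 6 · 10.0971 = 60.5825.

T² ≈ 60.5825


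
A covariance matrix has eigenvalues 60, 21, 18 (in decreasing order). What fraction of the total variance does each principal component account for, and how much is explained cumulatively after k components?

Step 1 — total variance = trace(Sigma) = Σ λ_i = 60 + 21 + 18 = 99.

Step 2 — fraction explained by component i = λ_i / Σ λ:
  PC1: 60/99 = 0.6061
  PC2: 21/99 = 0.2121
  PC3: 18/99 = 0.1818

Step 3 — cumulative fraction after k components = (λ_1 + ... + λ_k) / Σ λ:
  k = 1: 60/99 = 0.6061
  k = 2: (60 + 21)/99 = 81/99 = 0.8182
  k = 3: (60 + 21 + 18)/99 = 99/99 = 1

Summary (fraction, with percent):

explained: PC1 0.6061 (60.61%), PC2 0.2121 (21.21%), PC3 0.1818 (18.18%);  cumulative: 0.6061, 0.8182, 1


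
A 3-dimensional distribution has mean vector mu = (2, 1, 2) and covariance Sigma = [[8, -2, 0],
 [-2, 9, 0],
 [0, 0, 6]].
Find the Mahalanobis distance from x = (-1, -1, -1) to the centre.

Step 1 — centre the observation: (x - mu) = (-3, -2, -3).

Step 2 — invert Sigma (cofactor / det for 3×3, or solve directly):
  Sigma^{-1} = [[0.1324, 0.0294, 0],
 [0.0294, 0.1176, 0],
 [0, 0, 0.1667]].

Step 3 — form the quadratic (x - mu)^T · Sigma^{-1} · (x - mu):
  Sigma^{-1} · (x - mu) = (-0.4559, -0.3235, -0.5).
  (x - mu)^T · [Sigma^{-1} · (x - mu)] = (-3)·(-0.4559) + (-2)·(-0.3235) + (-3)·(-0.5) = 3.5147.

Step 4 — take square root: d = √(3.5147) ≈ 1.8748.

d(x, mu) = √(3.5147) ≈ 1.8748


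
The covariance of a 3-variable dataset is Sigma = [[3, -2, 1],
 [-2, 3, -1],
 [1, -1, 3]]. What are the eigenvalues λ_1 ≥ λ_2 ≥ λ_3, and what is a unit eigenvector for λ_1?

Step 1 — characteristic polynomial p(λ) = det(λI - Sigma) = λ³ - tr·λ² + c_1·λ - det, where tr = trace, c_1 = sum of the principal 2×2 minors, det = det(Sigma):
  tr = 3 + 3 + 3 = 9,
  c_1 = (3·3 - (-2)²) + (3·3 - (1)²) + (3·3 - (-1)²) = 5 + 8 + 8 = 21,
  det = 3·(3·3 - (-1)²) - (-2)·((-2)·3 - (-1)·(1)) + (1)·((-2)·(-1) - 3·(1)) = 3·(8) - (-2)·(-5) + (1)·(-1) = 13.
  So p(λ) = λ³ - 9λ² + 21λ - 13.
Step 2 — look for an integer root (rational root theorem: any rational root is an integer divisor of 13). Testing λ = 1:
  p(1) = 1 - 9 + 21 - 13 = 0  ✓
  Dividing out (λ - 1): p(λ) = (λ - 1)(λ² - 8λ + 13).
Step 3 — remaining eigenvalues from the quadratic λ² - 8λ + 13 = 0:
  Δ = 8² - 4·13 = 64 - 52 = 12,  λ = (8 ± √12)/2 = (8 ± 3.4641)/2 ≈ 5.7321 or 2.2679.
  Sorted: λ_1 = 5.7321,  λ_2 = 2.2679,  λ_3 = 1  (check: sum = 9 = tr ✓).

Step 4 — unit eigenvector for λ_1 ≈ 5.7321: v spans the null space of (Sigma - λ_1 I), whose rows are
  r_1 = (-2.7321, -2, 1),  r_2 = (-2, -2.7321, -1),  r_3 = (1, -1, -2.7321).
  v is orthogonal to every row, so take v ∝ r_1 × r_2 = ((-2)·(-1) - (1)·(-2.7321), (1)·(-2) - (-2.7321)·(-1), (-2.7321)·(-2.7321) - (-2)·(-2)) ≈ (4.7321, -4.7321, 3.4641).
  Let u = (4.7321, -4.7321, 3.4641).
  ||u|| = √((4.7321)² + (-4.7321)² + (3.4641)²) = √(56.7846) ≈ 7.5356,  v_1 = u/||u|| ≈ (0.628, -0.628, 0.4597) (||v_1|| = 1).

λ_1 = 5.7321,  λ_2 = 2.2679,  λ_3 = 1;  v_1 ≈ (0.628, -0.628, 0.4597)


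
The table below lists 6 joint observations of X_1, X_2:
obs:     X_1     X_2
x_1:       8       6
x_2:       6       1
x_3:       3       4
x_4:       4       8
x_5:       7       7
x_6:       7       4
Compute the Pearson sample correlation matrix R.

Step 1 — column means:
  mean(X_1) = (8 + 6 + 3 + 4 + 7 + 7) / 6 = 35/6 = 5.8333
  mean(X_2) = (6 + 1 + 4 + 8 + 7 + 4) / 6 = 30/6 = 5

Step 2 — sample variances and covariances s[i,j] = (1/(n-1)) · Σ_k (x_{k,i} - mean_i) · (x_{k,j} - mean_j), with n-1 = 5:
  s[X_1,X_1] = ((2.1667)·(2.1667) + (0.1667)·(0.1667) + (-2.8333)·(-2.8333) + (-1.8333)·(-1.8333) + (1.1667)·(1.1667) + (1.1667)·(1.1667)) / 5 = 18.8333/5 = 3.7667
  s[X_1,X_2] = ((2.1667)·(1) + (0.1667)·(-4) + (-2.8333)·(-1) + (-1.8333)·(3) + (1.1667)·(2) + (1.1667)·(-1)) / 5 = 0/5 = 0
  s[X_2,X_2] = ((1)·(1) + (-4)·(-4) + (-1)·(-1) + (3)·(3) + (2)·(2) + (-1)·(-1)) / 5 = 32/5 = 6.4
  Sample standard deviations s_i = √(s[i,i]):
  s(X_1) = √(3.7667) = 1.9408
  s(X_2) = √(6.4) = 2.5298

Step 3 — r_{ij} = s_{ij} / (s_i · s_j):
  r[X_1,X_1] = 1 (diagonal).
  r[X_1,X_2] = 0 / (1.9408 · 2.5298) = 0 / 4.9099 = 0
  r[X_2,X_2] = 1 (diagonal).

R is symmetric with unit diagonal. Assembling:

R = [[1, 0],
 [0, 1]]


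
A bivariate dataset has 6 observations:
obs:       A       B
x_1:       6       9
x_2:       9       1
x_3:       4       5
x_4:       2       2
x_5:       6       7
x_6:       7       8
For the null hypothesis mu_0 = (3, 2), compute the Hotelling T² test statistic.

Step 1 — sample mean vector:
  mean(A) = (6 + 9 + 4 + 2 + 6 + 7) / 6 = 34/6 = 5.6667
  mean(B) = (9 + 1 + 5 + 2 + 7 + 8) / 6 = 32/6 = 5.3333
  x̄ = (5.6667, 5.3333),  deviation x̄ - mu_0 = (5.6667, 5.3333) - (3, 2) = (2.6667, 3.3333).

Step 2 — sample covariance matrix, S[i,j] = (1/(n-1)) · Σ_k (x_{k,i} - mean_i) · (x_{k,j} - mean_j), divisor n-1 = 5:
  S[A,A] = ((0.3333)·(0.3333) + (3.3333)·(3.3333) + (-1.6667)·(-1.6667) + (-3.6667)·(-3.6667) + (0.3333)·(0.3333) + (1.3333)·(1.3333)) / 5 = 29.3333/5 = 5.8667
  S[A,B] = ((0.3333)·(3.6667) + (3.3333)·(-4.3333) + (-1.6667)·(-0.3333) + (-3.6667)·(-3.3333) + (0.3333)·(1.6667) + (1.3333)·(2.6667)) / 5 = 3.6667/5 = 0.7333
  S[B,B] = ((3.6667)·(3.6667) + (-4.3333)·(-4.3333) + (-0.3333)·(-0.3333) + (-3.3333)·(-3.3333) + (1.6667)·(1.6667) + (2.6667)·(2.6667)) / 5 = 53.3333/5 = 10.6667
  S = [[5.8667, 0.7333],
 [0.7333, 10.6667]].

Step 3 — invert S. det(S) = 5.8667·10.6667 - (0.7333)² = 62.04.
  S^{-1} = (1/det) · [[d, -b], [-b, a]] = [[0.1719, -0.0118],
 [-0.0118, 0.0946]].

Step 4 — quadratic form (x̄ - mu_0)^T · S^{-1} · (x̄ - mu_0):
  S^{-1} · (x̄ - mu_0) = (0.4191, 0.2837),
  (x̄ - mu_0)^T · [...] = (2.6667)·(0.4191) + (3.3333)·(0.2837) = 2.0632.

Step 5 — scale by n: T² = 6 · 2.0632 = 12.3791.

T² ≈ 12.3791


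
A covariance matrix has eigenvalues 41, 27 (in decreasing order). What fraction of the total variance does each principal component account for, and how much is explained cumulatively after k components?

Step 1 — total variance = trace(Sigma) = Σ λ_i = 41 + 27 = 68.

Step 2 — fraction explained by component i = λ_i / Σ λ:
  PC1: 41/68 = 0.6029
  PC2: 27/68 = 0.3971

Step 3 — cumulative fraction after k components = (λ_1 + ... + λ_k) / Σ λ:
  k = 1: 41/68 = 0.6029
  k = 2: (41 + 27)/68 = 68/68 = 1

Summary (fraction, with percent):

explained: PC1 0.6029 (60.29%), PC2 0.3971 (39.71%);  cumulative: 0.6029, 1


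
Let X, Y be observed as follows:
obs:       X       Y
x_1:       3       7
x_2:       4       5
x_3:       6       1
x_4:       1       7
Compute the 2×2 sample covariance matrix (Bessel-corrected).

Step 1 — column means:
  mean(X) = (3 + 4 + 6 + 1) / 4 = 14/4 = 3.5
  mean(Y) = (7 + 5 + 1 + 7) / 4 = 20/4 = 5

Step 2 — sample covariance S[i,j] = (1/(n-1)) · Σ_k (x_{k,i} - mean_i) · (x_{k,j} - mean_j), with n-1 = 3.
  S[X,X] = ((-0.5)·(-0.5) + (0.5)·(0.5) + (2.5)·(2.5) + (-2.5)·(-2.5)) / 3 = 13/3 = 4.3333
  S[X,Y] = ((-0.5)·(2) + (0.5)·(0) + (2.5)·(-4) + (-2.5)·(2)) / 3 = -16/3 = -5.3333
  S[Y,Y] = ((2)·(2) + (0)·(0) + (-4)·(-4) + (2)·(2)) / 3 = 24/3 = 8

S is symmetric (S[j,i] = S[i,j]). Assembling:

S = [[4.3333, -5.3333],
 [-5.3333, 8]]
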